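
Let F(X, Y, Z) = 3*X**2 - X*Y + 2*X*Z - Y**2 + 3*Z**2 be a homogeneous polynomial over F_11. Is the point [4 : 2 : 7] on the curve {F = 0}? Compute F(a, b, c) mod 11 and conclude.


F(4,2,7) ≡ 8 (mod 11); P is NOT on the curve.

Evaluate F(4, 2, 7) term-by-term (mod 11).
  3*X**2 ↦ 3·16·1·1 = 48
  -X*Y ↦ -1·4·2·1 = -8
  2*X*Z ↦ 2·4·1·7 = 56
  -Y**2 ↦ -1·1·4·1 = -4
  3*Z**2 ↦ 3·1·1·49 = 147
Sum: F(4, 2, 7) = (48) + (-8) + (56) + (-4) + (147) = 239.
Reducing mod 11: 239 ≡ 8 (mod 11).
Since F(a, b, c) ≡ 8 ≠ 0 (mod 11), P does NOT lie on the curve.


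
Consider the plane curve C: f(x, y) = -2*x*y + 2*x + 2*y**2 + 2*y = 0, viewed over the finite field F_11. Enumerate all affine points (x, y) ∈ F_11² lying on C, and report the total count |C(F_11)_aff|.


Affine F_11-points: {(0, 0), (0, 10), (2, 5), (2, 7), (3, 4), (3, 9), (4, 6), (4, 8), (6, 2), (6, 3)}; count = 10.

For each of the 121 pairs (x, y) ∈ F_11², evaluate f(x, y) mod 11. Record the zeros.
  x = 0: [0↦0, 1↦4, 2↦1, 3↦2, 4↦7, 5↦5, 6↦7, 7↦2, 8↦1, 9↦4, 10↦0]  zeros at y ∈ {0, 10}
  x = 1: [0↦2, 1↦4, 2↦10, 3↦9, 4↦1, 5↦8, 6↦8, 7↦1, 8↦9, 9↦10, 10↦4]  zeros at y ∈ ∅
  x = 2: [0↦4, 1↦4, 2↦8, 3↦5, 4↦6, 5↦0, 6↦9, 7↦0, 8↦6, 9↦5, 10↦8]  zeros at y ∈ {5, 7}
  x = 3: [0↦6, 1↦4, 2↦6, 3↦1, 4↦0, 5↦3, 6↦10, 7↦10, 8↦3, 9↦0, 10↦1]  zeros at y ∈ {4, 9}
  x = 4: [0↦8, 1↦4, 2↦4, 3↦8, 4↦5, 5↦6, 6↦0, 7↦9, 8↦0, 9↦6, 10↦5]  zeros at y ∈ {6, 8}
  x = 5: [0↦10, 1↦4, 2↦2, 3↦4, 4↦10, 5↦9, 6↦1, 7↦8, 8↦8, 9↦1, 10↦9]  zeros at y ∈ ∅
  x = 6: [0↦1, 1↦4, 2↦0, 3↦0, 4↦4, 5↦1, 6↦2, 7↦7, 8↦5, 9↦7, 10↦2]  zeros at y ∈ {2, 3}
  x = 7: [0↦3, 1↦4, 2↦9, 3↦7, 4↦9, 5↦4, 6↦3, 7↦6, 8↦2, 9↦2, 10↦6]  zeros at y ∈ ∅
  x = 8: [0↦5, 1↦4, 2↦7, 3↦3, 4↦3, 5↦7, 6↦4, 7↦5, 8↦10, 9↦8, 10↦10]  zeros at y ∈ ∅
  x = 9: [0↦7, 1↦4, 2↦5, 3↦10, 4↦8, 5↦10, 6↦5, 7↦4, 8↦7, 9↦3, 10↦3]  zeros at y ∈ ∅
  x = 10: [0↦9, 1↦4, 2↦3, 3↦6, 4↦2, 5↦2, 6↦6, 7↦3, 8↦4, 9↦9, 10↦7]  zeros at y ∈ ∅
Collecting zeros: affine points = {(0, 0), (0, 10), (2, 5), (2, 7), (3, 4), (3, 9), (4, 6), (4, 8), (6, 2), (6, 3)}.
Total count |C(F_11)_aff| = 10.


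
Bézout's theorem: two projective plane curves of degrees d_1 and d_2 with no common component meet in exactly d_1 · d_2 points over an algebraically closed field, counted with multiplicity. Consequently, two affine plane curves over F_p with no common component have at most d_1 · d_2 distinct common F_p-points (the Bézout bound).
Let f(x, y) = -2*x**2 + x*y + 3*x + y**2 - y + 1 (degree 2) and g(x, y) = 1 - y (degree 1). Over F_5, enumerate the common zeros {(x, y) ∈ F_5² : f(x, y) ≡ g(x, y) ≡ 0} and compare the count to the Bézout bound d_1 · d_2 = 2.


Common zeros: {(3, 1), (4, 1)}; count = 2; Bézout bound = 2.

deg(f) = 2, deg(g) = 1, so Bézout bound = 2.
Scan x ∈ F_5. For each x, list the y ∈ F_5 with f(x, y) ≡ 0 and those with g(x, y) ≡ 0 (mod 5); the common zeros in that column are the intersection.
  x = 0: f ≡ 0 at y ∈ ∅; g ≡ 0 at y ∈ {1}; common: ∅.
  x = 1: f ≡ 0 at y ∈ ∅; g ≡ 0 at y ∈ {1}; common: ∅.
  x = 2: f ≡ 0 at y ∈ {2}; g ≡ 0 at y ∈ {1}; common: ∅.
  x = 3: f ≡ 0 at y ∈ {1, 2}; g ≡ 0 at y ∈ {1}; common: {1}.
  x = 4: f ≡ 0 at y ∈ {1}; g ≡ 0 at y ∈ {1}; common: {1}.
Collecting: common zeros = {(3, 1), (4, 1)}, so the count is 2.
Comparison with the Bézout bound: 2 ≤ 2 = deg(f)·deg(g), as expected for curves with no common component (the bound is attained).


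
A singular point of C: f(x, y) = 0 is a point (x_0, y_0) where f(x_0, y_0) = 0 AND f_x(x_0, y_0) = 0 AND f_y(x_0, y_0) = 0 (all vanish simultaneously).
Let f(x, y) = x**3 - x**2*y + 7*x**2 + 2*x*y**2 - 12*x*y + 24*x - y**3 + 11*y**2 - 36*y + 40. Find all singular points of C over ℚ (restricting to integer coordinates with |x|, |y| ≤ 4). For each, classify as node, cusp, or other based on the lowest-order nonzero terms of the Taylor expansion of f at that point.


Singular points: {(-2, 2)}; classification: node.

Compute partial derivatives:
  f_x = 3*x**2 - 2*x*y + 14*x + 2*y**2 - 12*y + 24.
  f_y = -x**2 + 4*x*y - 12*x - 3*y**2 + 22*y - 36.
Scan x_0 ∈ {−4, ..., 4}. For each x_0, f_y(x_0, y) is a polynomial in y; find its integer roots y ∈ {−4, ..., 4}, then test f_x and f at those candidates.
  x = -4: f_y(-4, y) = -3*y**2 + 6*y - 4; no integer root y with |y| ≤ 4.
  x = -3: f_y(-3, y) = -3*y**2 + 10*y - 9; no integer root y with |y| ≤ 4.
  x = -2: f_y(-2, y) = -3*y**2 + 14*y - 16; vanishes at y ∈ {2}. (-2, 2): f_x = 0, f = 0 — SINGULAR.
  x = -1: f_y(-1, y) = -3*y**2 + 18*y - 25; no integer root y with |y| ≤ 4.
  x = 0: f_y(0, y) = -3*y**2 + 22*y - 36; no integer root y with |y| ≤ 4.
  x = 1: f_y(1, y) = -3*y**2 + 26*y - 49; no integer root y with |y| ≤ 4.
  x = 2: f_y(2, y) = -3*y**2 + 30*y - 64; no integer root y with |y| ≤ 4.
  x = 3: f_y(3, y) = -3*y**2 + 34*y - 81; no integer root y with |y| ≤ 4.
  x = 4: f_y(4, y) = -3*y**2 + 38*y - 100; no integer root y with |y| ≤ 4.
Only singular point on the grid: (-2, 2).
Classify: substitute x = -2 + u, y = 2 + v and expand: f = u**3 - u**2*v - u**2 + 2*u*v**2 - v**3 + v**2.
No constant or linear terms (consistent with a singular point). Quadratic part: -u**2 + v**2. Cubic part: u**3 - u**2*v + 2*u*v**2 - v**3.
The quadratic part v**2 - u**2 = (v − u)(v + u) splits into two distinct linear factors, so there are two distinct tangent lines y − 2 = ±(x − -2) — this is a node (ordinary double point).
Classification: node.


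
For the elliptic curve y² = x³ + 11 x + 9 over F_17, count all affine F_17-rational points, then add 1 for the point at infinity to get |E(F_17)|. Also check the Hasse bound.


Affine points = {(0, 3), (0, 14), (1, 2), (1, 15), (3, 1), (3, 16), (4, 7), (4, 10), (5, 6), (5, 11), (6, 6), (6, 11), (7, 2), (7, 15), (9, 2), (9, 15), (11, 4), (11, 13), (12, 4), (12, 13), (14, 0), (15, 8), (15, 9)}; affine count = 23; |E(F_17)| = 24.

Discriminant check: Δ ∝ 4a³ + 27b² = 4·11³ + 27·9² = 4·1331 + 27·81 ≡ 14 (mod 17). Nonzero ⇒ E is nonsingular.
For each x ∈ F_17, compute rhs = x³ + 11·x + 9 mod 17, then count y ∈ F_17 with y² ≡ rhs.
  x = 0: rhs = 9, matching y values: 3, 14 (2 points).
  x = 1: rhs = 4, matching y values: 2, 15 (2 points).
  x = 2: rhs = 5, matching y values: none (0 points).
  x = 3: rhs = 1, matching y values: 1, 16 (2 points).
  x = 4: rhs = 15, matching y values: 7, 10 (2 points).
  x = 5: rhs = 2, matching y values: 6, 11 (2 points).
  x = 6: rhs = 2, matching y values: 6, 11 (2 points).
  x = 7: rhs = 4, matching y values: 2, 15 (2 points).
  x = 8: rhs = 14, matching y values: none (0 points).
  x = 9: rhs = 4, matching y values: 2, 15 (2 points).
  x = 10: rhs = 14, matching y values: none (0 points).
  x = 11: rhs = 16, matching y values: 4, 13 (2 points).
  x = 12: rhs = 16, matching y values: 4, 13 (2 points).
  x = 13: rhs = 3, matching y values: none (0 points).
  x = 14: rhs = 0, matching y values: 0 (1 points).
  x = 15: rhs = 13, matching y values: 8, 9 (2 points).
  x = 16: rhs = 14, matching y values: none (0 points).
Total affine count: 23.
Full point count |E(F_17)| = 23 + 1 = 24.
Hasse bound: |24 − (17+1)| = |6| = 6 ≤ 2√17 ≈ 8.2462 ✓.


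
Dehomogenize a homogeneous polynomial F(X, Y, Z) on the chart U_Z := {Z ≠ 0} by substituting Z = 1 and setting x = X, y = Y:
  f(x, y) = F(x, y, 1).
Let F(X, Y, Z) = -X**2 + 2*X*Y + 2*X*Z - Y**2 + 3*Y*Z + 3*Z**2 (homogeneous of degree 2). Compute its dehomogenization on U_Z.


f(x, y) = -x**2 + 2*x*y + 2*x - y**2 + 3*y + 3

On U_Z we set Z = 1. Each monomial c·X^i·Y^j·Z^k in F becomes c·x^i·y^j·1^k = c·x^i·y^j.
Substituting Z = 1: F(X, Y, 1) = -x**2 + 2*x*y + 2*x - y**2 + 3*y + 3.
Note: deg(f) ≤ deg(F) = 2; strict inequality happens when F is divisible by Z (lost terms).


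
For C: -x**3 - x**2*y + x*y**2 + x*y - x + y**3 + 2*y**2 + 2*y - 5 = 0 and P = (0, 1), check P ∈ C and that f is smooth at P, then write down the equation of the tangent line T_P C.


Tangent line at P: x + 9*y - 9 = 0.

Step 1: f(0, 1) = 0, so P lies on C.
Step 2: partial derivatives
  f_x(x, y) = -3*x**2 - 2*x*y + y**2 + y - 1, f_y(x, y) = -x**2 + 2*x*y + x + 3*y**2 + 4*y + 2.
  f_x(P) = 1, f_y(P) = 9 (gradient nonzero, so P is smooth).
Step 3: tangent line at P: 1·(x − 0) + 9·(y − 1) = 0.
Expanding: x + 9*y - 9 = 0.


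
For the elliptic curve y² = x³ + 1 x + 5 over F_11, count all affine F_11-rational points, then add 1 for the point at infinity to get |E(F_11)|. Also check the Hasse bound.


Affine points = {(0, 4), (0, 7), (2, 2), (2, 9), (5, 5), (5, 6), (7, 5), (7, 6), (10, 5), (10, 6)}; affine count = 10; |E(F_11)| = 11.

Discriminant check: Δ ∝ 4a³ + 27b² = 4·1³ + 27·5² = 4·1 + 27·25 ≡ 8 (mod 11). Nonzero ⇒ E is nonsingular.
For each x ∈ F_11, compute rhs = x³ + 1·x + 5 mod 11, then count y ∈ F_11 with y² ≡ rhs.
  x = 0: rhs = 5, matching y values: 4, 7 (2 points).
  x = 1: rhs = 7, matching y values: none (0 points).
  x = 2: rhs = 4, matching y values: 2, 9 (2 points).
  x = 3: rhs = 2, matching y values: none (0 points).
  x = 4: rhs = 7, matching y values: none (0 points).
  x = 5: rhs = 3, matching y values: 5, 6 (2 points).
  x = 6: rhs = 7, matching y values: none (0 points).
  x = 7: rhs = 3, matching y values: 5, 6 (2 points).
  x = 8: rhs = 8, matching y values: none (0 points).
  x = 9: rhs = 6, matching y values: none (0 points).
  x = 10: rhs = 3, matching y values: 5, 6 (2 points).
Total affine count: 10.
Full point count |E(F_11)| = 10 + 1 = 11.
Hasse bound: |11 − (11+1)| = |-1| = 1 ≤ 2√11 ≈ 6.6332 ✓.


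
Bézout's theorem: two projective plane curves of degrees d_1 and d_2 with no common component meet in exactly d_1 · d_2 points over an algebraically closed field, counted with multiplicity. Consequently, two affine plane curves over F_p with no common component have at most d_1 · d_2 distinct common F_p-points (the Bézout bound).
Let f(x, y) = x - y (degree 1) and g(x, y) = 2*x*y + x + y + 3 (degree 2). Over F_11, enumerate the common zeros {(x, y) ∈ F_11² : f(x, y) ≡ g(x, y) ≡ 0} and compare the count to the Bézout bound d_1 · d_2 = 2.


Common zeros: ∅; count = 0; Bézout bound = 2.

deg(f) = 1, deg(g) = 2, so Bézout bound = 2.
Scan x ∈ F_11. For each x, list the y ∈ F_11 with f(x, y) ≡ 0 and those with g(x, y) ≡ 0 (mod 11); the common zeros in that column are the intersection.
  x = 0: f ≡ 0 at y ∈ {0}; g ≡ 0 at y ∈ {8}; common: ∅.
  x = 1: f ≡ 0 at y ∈ {1}; g ≡ 0 at y ∈ {6}; common: ∅.
  x = 2: f ≡ 0 at y ∈ {2}; g ≡ 0 at y ∈ {10}; common: ∅.
  x = 3: f ≡ 0 at y ∈ {3}; g ≡ 0 at y ∈ {7}; common: ∅.
  x = 4: f ≡ 0 at y ∈ {4}; g ≡ 0 at y ∈ {9}; common: ∅.
  x = 5: f ≡ 0 at y ∈ {5}; g ≡ 0 at y ∈ ∅; common: ∅.
  x = 6: f ≡ 0 at y ∈ {6}; g ≡ 0 at y ∈ {1}; common: ∅.
  x = 7: f ≡ 0 at y ∈ {7}; g ≡ 0 at y ∈ {3}; common: ∅.
  x = 8: f ≡ 0 at y ∈ {8}; g ≡ 0 at y ∈ {0}; common: ∅.
  x = 9: f ≡ 0 at y ∈ {9}; g ≡ 0 at y ∈ {4}; common: ∅.
  x = 10: f ≡ 0 at y ∈ {10}; g ≡ 0 at y ∈ {2}; common: ∅.
Collecting: common zeros = ∅, so the count is 0.
Comparison with the Bézout bound: 0 ≤ 2 = deg(f)·deg(g), as expected for curves with no common component (the affine F_11-count falls short of the bound because intersections may lie at infinity, over extension fields, or carry multiplicity).


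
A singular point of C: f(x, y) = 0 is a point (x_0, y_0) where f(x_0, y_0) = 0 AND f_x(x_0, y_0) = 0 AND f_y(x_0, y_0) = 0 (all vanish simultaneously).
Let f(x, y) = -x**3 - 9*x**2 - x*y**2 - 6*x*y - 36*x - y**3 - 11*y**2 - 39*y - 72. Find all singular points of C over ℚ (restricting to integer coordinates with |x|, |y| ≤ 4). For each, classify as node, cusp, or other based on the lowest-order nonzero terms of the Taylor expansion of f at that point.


Singular points: {(-3, -3)}; classification: cusp.

Compute partial derivatives:
  f_x = -3*x**2 - 18*x - y**2 - 6*y - 36.
  f_y = -2*x*y - 6*x - 3*y**2 - 22*y - 39.
Scan x_0 ∈ {−4, ..., 4}. For each x_0, f_y(x_0, y) is a polynomial in y; find its integer roots y ∈ {−4, ..., 4}, then test f_x and f at those candidates.
  x = -4: f_y(-4, y) = -3*y**2 - 14*y - 15; vanishes at y ∈ {-3}. (-4, -3): f_x = -3 ≠ 0.
  x = -3: f_y(-3, y) = -3*y**2 - 16*y - 21; vanishes at y ∈ {-3}. (-3, -3): f_x = 0, f = 0 — SINGULAR.
  x = -2: f_y(-2, y) = -3*y**2 - 18*y - 27; vanishes at y ∈ {-3}. (-2, -3): f_x = -3 ≠ 0.
  x = -1: f_y(-1, y) = -3*y**2 - 20*y - 33; vanishes at y ∈ {-3}. (-1, -3): f_x = -12 ≠ 0.
  x = 0: f_y(0, y) = -3*y**2 - 22*y - 39; vanishes at y ∈ {-3}. (0, -3): f_x = -27 ≠ 0.
  x = 1: f_y(1, y) = -3*y**2 - 24*y - 45; vanishes at y ∈ {-3}. (1, -3): f_x = -48 ≠ 0.
  x = 2: f_y(2, y) = -3*y**2 - 26*y - 51; vanishes at y ∈ {-3}. (2, -3): f_x = -75 ≠ 0.
  x = 3: f_y(3, y) = -3*y**2 - 28*y - 57; vanishes at y ∈ {-3}. (3, -3): f_x = -108 ≠ 0.
  x = 4: f_y(4, y) = -3*y**2 - 30*y - 63; vanishes at y ∈ {-3}. (4, -3): f_x = -147 ≠ 0.
Only singular point on the grid: (-3, -3).
Classify: substitute x = -3 + u, y = -3 + v and expand: f = -u**3 - u*v**2 - v**3 + v**2.
No constant or linear terms (consistent with a singular point). Quadratic part: v**2. Cubic part: -u**3 - u*v**2 - v**3.
The quadratic part v**2 is a perfect square, so there is a single (double) tangent line v = 0, i.e. y = -3. Restricting the cubic part to that line (v = 0) leaves -u**3 ≠ 0, so f is not divisible by v and the branch is v² ≈ u**3 to lowest order — this is a cusp.
Classification: cusp.


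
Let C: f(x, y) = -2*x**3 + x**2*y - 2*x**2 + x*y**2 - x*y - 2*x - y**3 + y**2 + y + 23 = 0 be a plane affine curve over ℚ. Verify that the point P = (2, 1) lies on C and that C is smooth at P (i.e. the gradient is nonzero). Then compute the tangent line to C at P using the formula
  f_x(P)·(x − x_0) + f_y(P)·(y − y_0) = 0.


Tangent line at P: -30*x + 6*y + 54 = 0.

Step 1: f(2, 1) = 0, so P lies on C.
Step 2: partial derivatives
  f_x(x, y) = -6*x**2 + 2*x*y - 4*x + y**2 - y - 2, f_y(x, y) = x**2 + 2*x*y - x - 3*y**2 + 2*y + 1.
  f_x(P) = -30, f_y(P) = 6 (gradient nonzero, so P is smooth).
Step 3: tangent line at P: -30·(x − 2) + 6·(y − 1) = 0.
Expanding: -30*x + 6*y + 54 = 0.


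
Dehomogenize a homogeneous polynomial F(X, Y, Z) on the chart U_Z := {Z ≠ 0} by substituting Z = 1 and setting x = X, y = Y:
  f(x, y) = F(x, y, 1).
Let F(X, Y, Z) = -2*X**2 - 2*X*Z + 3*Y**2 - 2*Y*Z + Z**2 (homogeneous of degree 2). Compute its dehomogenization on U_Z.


f(x, y) = -2*x**2 - 2*x + 3*y**2 - 2*y + 1

On U_Z we set Z = 1. Each monomial c·X^i·Y^j·Z^k in F becomes c·x^i·y^j·1^k = c·x^i·y^j.
Substituting Z = 1: F(X, Y, 1) = -2*x**2 - 2*x + 3*y**2 - 2*y + 1.
Note: deg(f) ≤ deg(F) = 2; strict inequality happens when F is divisible by Z (lost terms).


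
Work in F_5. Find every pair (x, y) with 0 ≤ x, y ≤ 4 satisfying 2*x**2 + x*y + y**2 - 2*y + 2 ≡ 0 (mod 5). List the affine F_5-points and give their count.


Affine F_5-points: {(0, 3), (0, 4), (1, 3), (2, 0), (3, 0), (3, 4)}; count = 6.

For each of the 25 pairs (x, y) ∈ F_5², evaluate f(x, y) mod 5. Record the zeros.
  x = 0: [0↦2, 1↦1, 2↦2, 3↦0, 4↦0]  zeros at y ∈ {3, 4}
  x = 1: [0↦4, 1↦4, 2↦1, 3↦0, 4↦1]  zeros at y ∈ {3}
  x = 2: [0↦0, 1↦1, 2↦4, 3↦4, 4↦1]  zeros at y ∈ {0}
  x = 3: [0↦0, 1↦2, 2↦1, 3↦2, 4↦0]  zeros at y ∈ {0, 4}
  x = 4: [0↦4, 1↦2, 2↦2, 3↦4, 4↦3]  zeros at y ∈ ∅
Collecting zeros: affine points = {(0, 3), (0, 4), (1, 3), (2, 0), (3, 0), (3, 4)}.
Total count |C(F_5)_aff| = 6.


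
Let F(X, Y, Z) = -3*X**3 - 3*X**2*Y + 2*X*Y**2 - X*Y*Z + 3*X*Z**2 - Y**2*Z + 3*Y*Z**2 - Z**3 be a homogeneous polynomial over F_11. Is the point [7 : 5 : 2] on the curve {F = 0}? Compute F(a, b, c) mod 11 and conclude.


F(7,5,2) ≡ 10 (mod 11); P is NOT on the curve.

Evaluate F(7, 5, 2) term-by-term (mod 11).
  -3*X**3 ↦ -3·343·1·1 = -1029
  -3*X**2*Y ↦ -3·49·5·1 = -735
  2*X*Y**2 ↦ 2·7·25·1 = 350
  -X*Y*Z ↦ -1·7·5·2 = -70
  3*X*Z**2 ↦ 3·7·1·4 = 84
  -Y**2*Z ↦ -1·1·25·2 = -50
  3*Y*Z**2 ↦ 3·1·5·4 = 60
  -Z**3 ↦ -1·1·1·8 = -8
Sum: F(7, 5, 2) = (-1029) + (-735) + (350) + (-70) + (84) + (-50) + (60) + (-8) = -1398.
Reducing mod 11: -1398 ≡ 10 (mod 11).
Since F(a, b, c) ≡ 10 ≠ 0 (mod 11), P does NOT lie on the curve.


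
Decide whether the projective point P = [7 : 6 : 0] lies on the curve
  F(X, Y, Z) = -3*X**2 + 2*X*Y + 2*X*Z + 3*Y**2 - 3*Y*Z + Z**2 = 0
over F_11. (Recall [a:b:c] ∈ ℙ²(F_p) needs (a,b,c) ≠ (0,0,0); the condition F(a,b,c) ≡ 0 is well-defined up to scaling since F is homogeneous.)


F(7,6,0) ≡ 1 (mod 11); P is NOT on the curve.

Evaluate F(7, 6, 0) term-by-term (mod 11).
  -3*X**2 ↦ -3·49·1·1 = -147
  2*X*Y ↦ 2·7·6·1 = 84
  2*X*Z ↦ 2·7·1·0 = 0
  3*Y**2 ↦ 3·1·36·1 = 108
  -3*Y*Z ↦ -3·1·6·0 = 0
  Z**2 ↦ 1·1·1·0 = 0
Sum: F(7, 6, 0) = (-147) + (84) + (0) + (108) + (0) + (0) = 45.
Reducing mod 11: 45 ≡ 1 (mod 11).
Since F(a, b, c) ≡ 1 ≠ 0 (mod 11), P does NOT lie on the curve.


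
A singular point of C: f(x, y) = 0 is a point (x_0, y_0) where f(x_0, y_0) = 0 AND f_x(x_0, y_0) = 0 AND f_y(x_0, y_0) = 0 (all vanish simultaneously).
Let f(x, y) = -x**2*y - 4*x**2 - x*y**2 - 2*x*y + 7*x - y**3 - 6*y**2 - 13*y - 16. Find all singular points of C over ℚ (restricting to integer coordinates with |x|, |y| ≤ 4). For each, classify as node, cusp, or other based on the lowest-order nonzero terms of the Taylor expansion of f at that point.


Singular points: {(2, -3)}; classification: node.

Compute partial derivatives:
  f_x = -2*x*y - 8*x - y**2 - 2*y + 7.
  f_y = -x**2 - 2*x*y - 2*x - 3*y**2 - 12*y - 13.
Scan x_0 ∈ {−4, ..., 4}. For each x_0, f_y(x_0, y) is a polynomial in y; find its integer roots y ∈ {−4, ..., 4}, then test f_x and f at those candidates.
  x = -4: f_y(-4, y) = -3*y**2 - 4*y - 21; no integer root y with |y| ≤ 4.
  x = -3: f_y(-3, y) = -3*y**2 - 6*y - 16; no integer root y with |y| ≤ 4.
  x = -2: f_y(-2, y) = -3*y**2 - 8*y - 13; no integer root y with |y| ≤ 4.
  x = -1: f_y(-1, y) = -3*y**2 - 10*y - 12; no integer root y with |y| ≤ 4.
  x = 0: f_y(0, y) = -3*y**2 - 12*y - 13; no integer root y with |y| ≤ 4.
  x = 1: f_y(1, y) = -3*y**2 - 14*y - 16; vanishes at y ∈ {-2}. (1, -2): f_x = 3 ≠ 0.
  x = 2: f_y(2, y) = -3*y**2 - 16*y - 21; vanishes at y ∈ {-3}. (2, -3): f_x = 0, f = 0 — SINGULAR.
  x = 3: f_y(3, y) = -3*y**2 - 18*y - 28; no integer root y with |y| ≤ 4.
  x = 4: f_y(4, y) = -3*y**2 - 20*y - 37; no integer root y with |y| ≤ 4.
Only singular point on the grid: (2, -3).
Classify: substitute x = 2 + u, y = -3 + v and expand: f = -u**2*v - u**2 - u*v**2 - v**3 + v**2.
No constant or linear terms (consistent with a singular point). Quadratic part: -u**2 + v**2. Cubic part: -u**2*v - u*v**2 - v**3.
The quadratic part v**2 - u**2 = (v − u)(v + u) splits into two distinct linear factors, so there are two distinct tangent lines y − -3 = ±(x − 2) — this is a node (ordinary double point).
Classification: node.


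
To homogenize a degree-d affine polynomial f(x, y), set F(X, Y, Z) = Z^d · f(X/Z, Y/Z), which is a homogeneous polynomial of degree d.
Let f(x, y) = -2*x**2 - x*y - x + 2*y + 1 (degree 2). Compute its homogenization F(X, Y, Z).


F(X, Y, Z) = -2*X**2 - X*Y - X*Z + 2*Y*Z + Z**2

deg(f) = 2.
Substitute x = X/Z, y = Y/Z into f, then multiply by Z^2.
  monomial -2·x^2·y^0 ↦ -2·X^2·Y^0·Z^0.
  monomial -1·x^1·y^1 ↦ -1·X^1·Y^1·Z^0.
  monomial -1·x^1·y^0 ↦ -1·X^1·Y^0·Z^1.
  monomial 2·x^0·y^1 ↦ 2·X^0·Y^1·Z^1.
  monomial 1·x^0·y^0 ↦ 1·X^0·Y^0·Z^2.
Collecting: F(X, Y, Z) = -2*X**2 - X*Y - X*Z + 2*Y*Z + Z**2.


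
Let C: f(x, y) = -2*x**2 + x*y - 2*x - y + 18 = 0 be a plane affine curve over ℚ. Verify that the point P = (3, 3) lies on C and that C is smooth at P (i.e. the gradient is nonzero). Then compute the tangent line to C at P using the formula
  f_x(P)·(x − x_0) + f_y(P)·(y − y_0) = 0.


Tangent line at P: -11*x + 2*y + 27 = 0.

Step 1: f(3, 3) = 0, so P lies on C.
Step 2: partial derivatives
  f_x(x, y) = -4*x + y - 2, f_y(x, y) = x - 1.
  f_x(P) = -11, f_y(P) = 2 (gradient nonzero, so P is smooth).
Step 3: tangent line at P: -11·(x − 3) + 2·(y − 3) = 0.
Expanding: -11*x + 2*y + 27 = 0.


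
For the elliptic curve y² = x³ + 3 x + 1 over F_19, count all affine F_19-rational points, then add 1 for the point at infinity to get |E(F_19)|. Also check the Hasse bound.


Affine points = {(0, 1), (0, 18), (1, 9), (1, 10), (4, 1), (4, 18), (6, 8), (6, 11), (7, 2), (7, 17), (8, 9), (8, 10), (9, 4), (9, 15), (10, 9), (10, 10), (11, 4), (11, 15), (12, 6), (12, 13), (15, 1), (15, 18), (17, 5), (17, 14), (18, 4), (18, 15)}; affine count = 26; |E(F_19)| = 27.

Discriminant check: Δ ∝ 4a³ + 27b² = 4·3³ + 27·1² = 4·27 + 27·1 ≡ 2 (mod 19). Nonzero ⇒ E is nonsingular.
For each x ∈ F_19, compute rhs = x³ + 3·x + 1 mod 19, then count y ∈ F_19 with y² ≡ rhs.
  x = 0: rhs = 1, matching y values: 1, 18 (2 points).
  x = 1: rhs = 5, matching y values: 9, 10 (2 points).
  x = 2: rhs = 15, matching y values: none (0 points).
  x = 3: rhs = 18, matching y values: none (0 points).
  x = 4: rhs = 1, matching y values: 1, 18 (2 points).
  x = 5: rhs = 8, matching y values: none (0 points).
  x = 6: rhs = 7, matching y values: 8, 11 (2 points).
  x = 7: rhs = 4, matching y values: 2, 17 (2 points).
  x = 8: rhs = 5, matching y values: 9, 10 (2 points).
  x = 9: rhs = 16, matching y values: 4, 15 (2 points).
  x = 10: rhs = 5, matching y values: 9, 10 (2 points).
  x = 11: rhs = 16, matching y values: 4, 15 (2 points).
  x = 12: rhs = 17, matching y values: 6, 13 (2 points).
  x = 13: rhs = 14, matching y values: none (0 points).
  x = 14: rhs = 13, matching y values: none (0 points).
  x = 15: rhs = 1, matching y values: 1, 18 (2 points).
  x = 16: rhs = 3, matching y values: none (0 points).
  x = 17: rhs = 6, matching y values: 5, 14 (2 points).
  x = 18: rhs = 16, matching y values: 4, 15 (2 points).
Total affine count: 26.
Full point count |E(F_19)| = 26 + 1 = 27.
Hasse bound: |27 − (19+1)| = |7| = 7 ≤ 2√19 ≈ 8.7178 ✓.


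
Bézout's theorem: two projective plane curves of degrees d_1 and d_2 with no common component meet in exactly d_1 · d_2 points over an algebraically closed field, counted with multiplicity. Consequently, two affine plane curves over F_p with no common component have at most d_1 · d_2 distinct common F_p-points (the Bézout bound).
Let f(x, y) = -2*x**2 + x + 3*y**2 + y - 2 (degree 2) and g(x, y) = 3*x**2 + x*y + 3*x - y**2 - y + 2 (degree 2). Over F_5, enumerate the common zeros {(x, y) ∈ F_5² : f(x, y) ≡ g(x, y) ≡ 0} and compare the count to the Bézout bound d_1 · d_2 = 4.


Common zeros: {(3, 4)}; count = 1; Bézout bound = 4.

deg(f) = 2, deg(g) = 2, so Bézout bound = 4.
Scan x ∈ F_5. For each x, list the y ∈ F_5 with f(x, y) ≡ 0 and those with g(x, y) ≡ 0 (mod 5); the common zeros in that column are the intersection.
  x = 0: f ≡ 0 at y ∈ {4}; g ≡ 0 at y ∈ {1, 3}; common: ∅.
  x = 1: f ≡ 0 at y ∈ ∅; g ≡ 0 at y ∈ ∅; common: ∅.
  x = 2: f ≡ 0 at y ∈ ∅; g ≡ 0 at y ∈ {0, 1}; common: ∅.
  x = 3: f ≡ 0 at y ∈ {4}; g ≡ 0 at y ∈ {3, 4}; common: {4}.
  x = 4: f ≡ 0 at y ∈ {0, 3}; g ≡ 0 at y ∈ ∅; common: ∅.
Collecting: common zeros = {(3, 4)}, so the count is 1.
Comparison with the Bézout bound: 1 ≤ 4 = deg(f)·deg(g), as expected for curves with no common component (the affine F_5-count falls short of the bound because intersections may lie at infinity, over extension fields, or carry multiplicity).


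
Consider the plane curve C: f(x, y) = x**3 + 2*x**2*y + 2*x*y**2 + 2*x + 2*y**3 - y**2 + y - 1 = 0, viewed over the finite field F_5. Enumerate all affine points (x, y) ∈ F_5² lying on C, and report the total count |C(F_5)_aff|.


Affine F_5-points: {(0, 4), (2, 1)}; count = 2.

For each of the 25 pairs (x, y) ∈ F_5², evaluate f(x, y) mod 5. Record the zeros.
  x = 0: [0↦4, 1↦1, 2↦3, 3↦2, 4↦0]  zeros at y ∈ {4}
  x = 1: [0↦2, 1↦3, 2↦3, 3↦4, 4↦3]  zeros at y ∈ ∅
  x = 2: [0↦1, 1↦0, 2↦2, 3↦4, 4↦3]  zeros at y ∈ {1}
  x = 3: [0↦2, 1↦3, 2↦1, 3↦3, 4↦1]  zeros at y ∈ ∅
  x = 4: [0↦1, 1↦3, 2↦1, 3↦2, 4↦3]  zeros at y ∈ ∅
Collecting zeros: affine points = {(0, 4), (2, 1)}.
Total count |C(F_5)_aff| = 2.


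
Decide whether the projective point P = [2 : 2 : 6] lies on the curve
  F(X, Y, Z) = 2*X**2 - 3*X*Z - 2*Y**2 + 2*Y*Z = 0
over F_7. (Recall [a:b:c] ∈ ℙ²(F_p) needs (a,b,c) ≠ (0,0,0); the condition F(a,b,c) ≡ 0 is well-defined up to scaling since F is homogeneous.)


F(2,2,6) ≡ 2 (mod 7); P is NOT on the curve.

Evaluate F(2, 2, 6) term-by-term (mod 7).
  2*X**2 ↦ 2·4·1·1 = 8
  -3*X*Z ↦ -3·2·1·6 = -36
  -2*Y**2 ↦ -2·1·4·1 = -8
  2*Y*Z ↦ 2·1·2·6 = 24
Sum: F(2, 2, 6) = (8) + (-36) + (-8) + (24) = -12.
Reducing mod 7: -12 ≡ 2 (mod 7).
Since F(a, b, c) ≡ 2 ≠ 0 (mod 7), P does NOT lie on the curve.


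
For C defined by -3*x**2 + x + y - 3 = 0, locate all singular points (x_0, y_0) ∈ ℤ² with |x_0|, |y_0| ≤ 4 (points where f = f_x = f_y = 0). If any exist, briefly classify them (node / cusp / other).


No singular points in the scanned grid; C is smooth there.

Compute partial derivatives:
  f_x = 1 - 6*x.
  f_y = 1.
f_y = 1 is a nonzero constant, so f_y never vanishes: no point (x, y) can satisfy f = f_x = f_y = 0. In particular no (x, y) ∈ {−4, ..., 4}² is singular; the curve is smooth.


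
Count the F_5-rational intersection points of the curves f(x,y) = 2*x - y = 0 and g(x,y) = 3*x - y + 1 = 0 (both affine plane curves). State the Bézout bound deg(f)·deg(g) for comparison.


Common zeros: {(4, 3)}; count = 1; Bézout bound = 1.

deg(f) = 1, deg(g) = 1, so Bézout bound = 1.
Scan x ∈ F_5. For each x, list the y ∈ F_5 with f(x, y) ≡ 0 and those with g(x, y) ≡ 0 (mod 5); the common zeros in that column are the intersection.
  x = 0: f ≡ 0 at y ∈ {0}; g ≡ 0 at y ∈ {1}; common: ∅.
  x = 1: f ≡ 0 at y ∈ {2}; g ≡ 0 at y ∈ {4}; common: ∅.
  x = 2: f ≡ 0 at y ∈ {4}; g ≡ 0 at y ∈ {2}; common: ∅.
  x = 3: f ≡ 0 at y ∈ {1}; g ≡ 0 at y ∈ {0}; common: ∅.
  x = 4: f ≡ 0 at y ∈ {3}; g ≡ 0 at y ∈ {3}; common: {3}.
Collecting: common zeros = {(4, 3)}, so the count is 1.
Comparison with the Bézout bound: 1 ≤ 1 = deg(f)·deg(g), as expected for curves with no common component (the bound is attained).


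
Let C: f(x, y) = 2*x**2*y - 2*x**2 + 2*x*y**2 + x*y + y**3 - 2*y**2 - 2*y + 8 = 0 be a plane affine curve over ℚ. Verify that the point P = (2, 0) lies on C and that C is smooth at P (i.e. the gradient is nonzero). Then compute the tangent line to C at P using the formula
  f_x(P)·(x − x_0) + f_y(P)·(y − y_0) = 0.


Tangent line at P: -8*x + 8*y + 16 = 0.

Step 1: f(2, 0) = 0, so P lies on C.
Step 2: partial derivatives
  f_x(x, y) = 4*x*y - 4*x + 2*y**2 + y, f_y(x, y) = 2*x**2 + 4*x*y + x + 3*y**2 - 4*y - 2.
  f_x(P) = -8, f_y(P) = 8 (gradient nonzero, so P is smooth).
Step 3: tangent line at P: -8·(x − 2) + 8·(y − 0) = 0.
Expanding: -8*x + 8*y + 16 = 0.


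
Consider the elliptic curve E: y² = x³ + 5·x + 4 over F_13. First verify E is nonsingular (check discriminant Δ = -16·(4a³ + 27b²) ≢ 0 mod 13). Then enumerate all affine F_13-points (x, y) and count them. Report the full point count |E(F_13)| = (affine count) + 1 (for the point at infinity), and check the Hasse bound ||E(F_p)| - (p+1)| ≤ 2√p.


Affine points = {(0, 2), (0, 11), (1, 6), (1, 7), (2, 3), (2, 10), (4, 6), (4, 7), (6, 4), (6, 9), (8, 6), (8, 7), (10, 1), (10, 12), (11, 5), (11, 8)}; affine count = 16; |E(F_13)| = 17.

Discriminant check: Δ ∝ 4a³ + 27b² = 4·5³ + 27·4² = 4·125 + 27·16 ≡ 9 (mod 13). Nonzero ⇒ E is nonsingular.
For each x ∈ F_13, compute rhs = x³ + 5·x + 4 mod 13, then count y ∈ F_13 with y² ≡ rhs.
  x = 0: rhs = 4, matching y values: 2, 11 (2 points).
  x = 1: rhs = 10, matching y values: 6, 7 (2 points).
  x = 2: rhs = 9, matching y values: 3, 10 (2 points).
  x = 3: rhs = 7, matching y values: none (0 points).
  x = 4: rhs = 10, matching y values: 6, 7 (2 points).
  x = 5: rhs = 11, matching y values: none (0 points).
  x = 6: rhs = 3, matching y values: 4, 9 (2 points).
  x = 7: rhs = 5, matching y values: none (0 points).
  x = 8: rhs = 10, matching y values: 6, 7 (2 points).
  x = 9: rhs = 11, matching y values: none (0 points).
  x = 10: rhs = 1, matching y values: 1, 12 (2 points).
  x = 11: rhs = 12, matching y values: 5, 8 (2 points).
  x = 12: rhs = 11, matching y values: none (0 points).
Total affine count: 16.
Full point count |E(F_13)| = 16 + 1 = 17.
Hasse bound: |17 − (13+1)| = |3| = 3 ≤ 2√13 ≈ 7.2111 ✓.


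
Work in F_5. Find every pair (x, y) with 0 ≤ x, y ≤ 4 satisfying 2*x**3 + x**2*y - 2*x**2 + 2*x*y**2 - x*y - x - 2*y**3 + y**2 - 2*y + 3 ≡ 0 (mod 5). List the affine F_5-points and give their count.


Affine F_5-points: {(0, 1), (2, 3), (3, 1), (4, 0), (4, 2)}; count = 5.

For each of the 25 pairs (x, y) ∈ F_5², evaluate f(x, y) mod 5. Record the zeros.
  x = 0: [0↦3, 1↦0, 2↦2, 3↦2, 4↦3]  zeros at y ∈ {1}
  x = 1: [0↦2, 1↦1, 2↦4, 3↦4, 4↦4]  zeros at y ∈ ∅
  x = 2: [0↦4, 1↦2, 2↦3, 3↦0, 4↦1]  zeros at y ∈ {3}
  x = 3: [0↦1, 1↦0, 2↦1, 3↦2, 4↦1]  zeros at y ∈ {1}
  x = 4: [0↦0, 1↦2, 2↦0, 3↦2, 4↦1]  zeros at y ∈ {0, 2}
Collecting zeros: affine points = {(0, 1), (2, 3), (3, 1), (4, 0), (4, 2)}.
Total count |C(F_5)_aff| = 5.


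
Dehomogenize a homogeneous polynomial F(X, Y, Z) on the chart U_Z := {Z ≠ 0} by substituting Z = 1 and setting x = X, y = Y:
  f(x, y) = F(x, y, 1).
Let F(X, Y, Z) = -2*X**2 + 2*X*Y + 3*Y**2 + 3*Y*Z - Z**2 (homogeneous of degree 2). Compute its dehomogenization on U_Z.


f(x, y) = -2*x**2 + 2*x*y + 3*y**2 + 3*y - 1

On U_Z we set Z = 1. Each monomial c·X^i·Y^j·Z^k in F becomes c·x^i·y^j·1^k = c·x^i·y^j.
Substituting Z = 1: F(X, Y, 1) = -2*x**2 + 2*x*y + 3*y**2 + 3*y - 1.
Note: deg(f) ≤ deg(F) = 2; strict inequality happens when F is divisible by Z (lost terms).


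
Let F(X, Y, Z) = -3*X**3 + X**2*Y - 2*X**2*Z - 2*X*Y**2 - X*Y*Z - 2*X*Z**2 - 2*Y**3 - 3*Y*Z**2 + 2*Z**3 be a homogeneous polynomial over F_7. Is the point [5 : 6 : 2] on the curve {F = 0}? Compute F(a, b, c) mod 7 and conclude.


F(5,6,2) ≡ 1 (mod 7); P is NOT on the curve.

Evaluate F(5, 6, 2) term-by-term (mod 7).
  -3*X**3 ↦ -3·125·1·1 = -375
  X**2*Y ↦ 1·25·6·1 = 150
  -2*X**2*Z ↦ -2·25·1·2 = -100
  -2*X*Y**2 ↦ -2·5·36·1 = -360
  -X*Y*Z ↦ -1·5·6·2 = -60
  -2*X*Z**2 ↦ -2·5·1·4 = -40
  -2*Y**3 ↦ -2·1·216·1 = -432
  -3*Y*Z**2 ↦ -3·1·6·4 = -72
  2*Z**3 ↦ 2·1·1·8 = 16
Sum: F(5, 6, 2) = (-375) + (150) + (-100) + (-360) + (-60) + (-40) + (-432) + (-72) + (16) = -1273.
Reducing mod 7: -1273 ≡ 1 (mod 7).
Since F(a, b, c) ≡ 1 ≠ 0 (mod 7), P does NOT lie on the curve.


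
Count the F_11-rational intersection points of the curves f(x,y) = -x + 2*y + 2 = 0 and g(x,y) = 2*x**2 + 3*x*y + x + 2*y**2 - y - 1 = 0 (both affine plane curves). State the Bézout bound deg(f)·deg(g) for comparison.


Common zeros: ∅; count = 0; Bézout bound = 2.

deg(f) = 1, deg(g) = 2, so Bézout bound = 2.
Scan x ∈ F_11. For each x, list the y ∈ F_11 with f(x, y) ≡ 0 and those with g(x, y) ≡ 0 (mod 11); the common zeros in that column are the intersection.
  x = 0: f ≡ 0 at y ∈ {10}; g ≡ 0 at y ∈ {1, 5}; common: ∅.
  x = 1: f ≡ 0 at y ∈ {5}; g ≡ 0 at y ∈ ∅; common: ∅.
  x = 2: f ≡ 0 at y ∈ {0}; g ≡ 0 at y ∈ ∅; common: ∅.
  x = 3: f ≡ 0 at y ∈ {6}; g ≡ 0 at y ∈ {2, 5}; common: ∅.
  x = 4: f ≡ 0 at y ∈ {1}; g ≡ 0 at y ∈ ∅; common: ∅.
  x = 5: f ≡ 0 at y ∈ {7}; g ≡ 0 at y ∈ ∅; common: ∅.
  x = 6: f ≡ 0 at y ∈ {2}; g ≡ 0 at y ∈ {0, 8}; common: ∅.
  x = 7: f ≡ 0 at y ∈ {8}; g ≡ 0 at y ∈ ∅; common: ∅.
  x = 8: f ≡ 0 at y ∈ {3}; g ≡ 0 at y ∈ ∅; common: ∅.
  x = 9: f ≡ 0 at y ∈ {9}; g ≡ 0 at y ∈ {1, 8}; common: ∅.
  x = 10: f ≡ 0 at y ∈ {4}; g ≡ 0 at y ∈ {0, 2}; common: ∅.
Collecting: common zeros = ∅, so the count is 0.
Comparison with the Bézout bound: 0 ≤ 2 = deg(f)·deg(g), as expected for curves with no common component (the affine F_11-count falls short of the bound because intersections may lie at infinity, over extension fields, or carry multiplicity).


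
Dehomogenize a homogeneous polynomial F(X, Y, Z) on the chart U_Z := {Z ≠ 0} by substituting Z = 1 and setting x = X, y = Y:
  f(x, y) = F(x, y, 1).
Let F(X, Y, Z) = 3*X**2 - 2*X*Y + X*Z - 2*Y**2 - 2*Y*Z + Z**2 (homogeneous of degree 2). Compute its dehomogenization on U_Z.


f(x, y) = 3*x**2 - 2*x*y + x - 2*y**2 - 2*y + 1

On U_Z we set Z = 1. Each monomial c·X^i·Y^j·Z^k in F becomes c·x^i·y^j·1^k = c·x^i·y^j.
Substituting Z = 1: F(X, Y, 1) = 3*x**2 - 2*x*y + x - 2*y**2 - 2*y + 1.
Note: deg(f) ≤ deg(F) = 2; strict inequality happens when F is divisible by Z (lost terms).


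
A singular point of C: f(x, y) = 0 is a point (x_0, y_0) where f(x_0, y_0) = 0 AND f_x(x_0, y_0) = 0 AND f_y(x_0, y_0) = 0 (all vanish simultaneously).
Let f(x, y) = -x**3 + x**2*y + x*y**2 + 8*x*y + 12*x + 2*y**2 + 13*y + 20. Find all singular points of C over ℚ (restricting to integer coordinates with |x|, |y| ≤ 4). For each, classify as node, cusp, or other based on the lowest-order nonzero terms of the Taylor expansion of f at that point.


Singular points: {(-1, -3)}; classification: cusp.

Compute partial derivatives:
  f_x = -3*x**2 + 2*x*y + y**2 + 8*y + 12.
  f_y = x**2 + 2*x*y + 8*x + 4*y + 13.
Scan x_0 ∈ {−4, ..., 4}. For each x_0, f_y(x_0, y) is a polynomial in y; find its integer roots y ∈ {−4, ..., 4}, then test f_x and f at those candidates.
  x = -4: f_y(-4, y) = -4*y - 3; no integer root y with |y| ≤ 4.
  x = -3: f_y(-3, y) = -2*y - 2; vanishes at y ∈ {-1}. (-3, -1): f_x = -16 ≠ 0.
  x = -2: f_y(-2, y) = 1; no integer root y with |y| ≤ 4.
  x = -1: f_y(-1, y) = 2*y + 6; vanishes at y ∈ {-3}. (-1, -3): f_x = 0, f = 0 — SINGULAR.
  x = 0: f_y(0, y) = 4*y + 13; no integer root y with |y| ≤ 4.
  x = 1: f_y(1, y) = 6*y + 22; no integer root y with |y| ≤ 4.
  x = 2: f_y(2, y) = 8*y + 33; no integer root y with |y| ≤ 4.
  x = 3: f_y(3, y) = 10*y + 46; no integer root y with |y| ≤ 4.
  x = 4: f_y(4, y) = 12*y + 61; no integer root y with |y| ≤ 4.
Only singular point on the grid: (-1, -3).
Classify: substitute x = -1 + u, y = -3 + v and expand: f = -u**3 + u**2*v + u*v**2 + v**2.
No constant or linear terms (consistent with a singular point). Quadratic part: v**2. Cubic part: -u**3 + u**2*v + u*v**2.
The quadratic part v**2 is a perfect square, so there is a single (double) tangent line v = 0, i.e. y = -3. Restricting the cubic part to that line (v = 0) leaves -u**3 ≠ 0, so f is not divisible by v and the branch is v² ≈ u**3 to lowest order — this is a cusp.
Classification: cusp.


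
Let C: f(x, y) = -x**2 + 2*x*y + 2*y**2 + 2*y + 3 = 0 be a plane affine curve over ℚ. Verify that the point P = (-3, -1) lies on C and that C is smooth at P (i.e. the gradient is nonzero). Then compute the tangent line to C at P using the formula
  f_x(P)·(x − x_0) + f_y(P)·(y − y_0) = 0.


Tangent line at P: 4*x - 8*y + 4 = 0.

Step 1: f(-3, -1) = 0, so P lies on C.
Step 2: partial derivatives
  f_x(x, y) = -2*x + 2*y, f_y(x, y) = 2*x + 4*y + 2.
  f_x(P) = 4, f_y(P) = -8 (gradient nonzero, so P is smooth).
Step 3: tangent line at P: 4·(x − -3) + -8·(y − -1) = 0.
Expanding: 4*x - 8*y + 4 = 0.


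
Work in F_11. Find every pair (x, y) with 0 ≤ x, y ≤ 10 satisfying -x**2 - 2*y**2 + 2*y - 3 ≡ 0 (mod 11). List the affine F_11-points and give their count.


Affine F_11-points: {(1, 5), (1, 7), (2, 2), (2, 10), (5, 6), (6, 6), (9, 2), (9, 10), (10, 5), (10, 7)}; count = 10.

For each of the 121 pairs (x, y) ∈ F_11², evaluate f(x, y) mod 11. Record the zeros.
  x = 0: [0↦8, 1↦8, 2↦4, 3↦7, 4↦6, 5↦1, 6↦3, 7↦1, 8↦6, 9↦7, 10↦4]  zeros at y ∈ ∅
  x = 1: [0↦7, 1↦7, 2↦3, 3↦6, 4↦5, 5↦0, 6↦2, 7↦0, 8↦5, 9↦6, 10↦3]  zeros at y ∈ {5, 7}
  x = 2: [0↦4, 1↦4, 2↦0, 3↦3, 4↦2, 5↦8, 6↦10, 7↦8, 8↦2, 9↦3, 10↦0]  zeros at y ∈ {2, 10}
  x = 3: [0↦10, 1↦10, 2↦6, 3↦9, 4↦8, 5↦3, 6↦5, 7↦3, 8↦8, 9↦9, 10↦6]  zeros at y ∈ ∅
  x = 4: [0↦3, 1↦3, 2↦10, 3↦2, 4↦1, 5↦7, 6↦9, 7↦7, 8↦1, 9↦2, 10↦10]  zeros at y ∈ ∅
  x = 5: [0↦5, 1↦5, 2↦1, 3↦4, 4↦3, 5↦9, 6↦0, 7↦9, 8↦3, 9↦4, 10↦1]  zeros at y ∈ {6}
  x = 6: [0↦5, 1↦5, 2↦1, 3↦4, 4↦3, 5↦9, 6↦0, 7↦9, 8↦3, 9↦4, 10↦1]  zeros at y ∈ {6}
  x = 7: [0↦3, 1↦3, 2↦10, 3↦2, 4↦1, 5↦7, 6↦9, 7↦7, 8↦1, 9↦2, 10↦10]  zeros at y ∈ ∅
  x = 8: [0↦10, 1↦10, 2↦6, 3↦9, 4↦8, 5↦3, 6↦5, 7↦3, 8↦8, 9↦9, 10↦6]  zeros at y ∈ ∅
  x = 9: [0↦4, 1↦4, 2↦0, 3↦3, 4↦2, 5↦8, 6↦10, 7↦8, 8↦2, 9↦3, 10↦0]  zeros at y ∈ {2, 10}
  x = 10: [0↦7, 1↦7, 2↦3, 3↦6, 4↦5, 5↦0, 6↦2, 7↦0, 8↦5, 9↦6, 10↦3]  zeros at y ∈ {5, 7}
Collecting zeros: affine points = {(1, 5), (1, 7), (2, 2), (2, 10), (5, 6), (6, 6), (9, 2), (9, 10), (10, 5), (10, 7)}.
Total count |C(F_11)_aff| = 10.


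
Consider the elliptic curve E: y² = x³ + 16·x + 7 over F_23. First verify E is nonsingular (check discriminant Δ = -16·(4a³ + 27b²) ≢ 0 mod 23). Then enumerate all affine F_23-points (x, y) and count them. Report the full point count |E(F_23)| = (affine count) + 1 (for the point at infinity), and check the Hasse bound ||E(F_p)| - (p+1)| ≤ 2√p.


Affine points = {(1, 1), (1, 22), (2, 1), (2, 22), (3, 6), (3, 17), (7, 5), (7, 18), (8, 7), (8, 16), (9, 11), (9, 12), (12, 8), (12, 15), (14, 10), (14, 13), (16, 9), (16, 14), (18, 3), (18, 20), (20, 1), (20, 22), (21, 6), (21, 17), (22, 6), (22, 17)}; affine count = 26; |E(F_23)| = 27.

Discriminant check: Δ ∝ 4a³ + 27b² = 4·16³ + 27·7² = 4·4096 + 27·49 ≡ 20 (mod 23). Nonzero ⇒ E is nonsingular.
For each x ∈ F_23, compute rhs = x³ + 16·x + 7 mod 23, then count y ∈ F_23 with y² ≡ rhs.
  x = 0: rhs = 7, matching y values: none (0 points).
  x = 1: rhs = 1, matching y values: 1, 22 (2 points).
  x = 2: rhs = 1, matching y values: 1, 22 (2 points).
  x = 3: rhs = 13, matching y values: 6, 17 (2 points).
  x = 4: rhs = 20, matching y values: none (0 points).
  x = 5: rhs = 5, matching y values: none (0 points).
  x = 6: rhs = 20, matching y values: none (0 points).
  x = 7: rhs = 2, matching y values: 5, 18 (2 points).
  x = 8: rhs = 3, matching y values: 7, 16 (2 points).
  x = 9: rhs = 6, matching y values: 11, 12 (2 points).
  x = 10: rhs = 17, matching y values: none (0 points).
  x = 11: rhs = 19, matching y values: none (0 points).
  x = 12: rhs = 18, matching y values: 8, 15 (2 points).
  x = 13: rhs = 20, matching y values: none (0 points).
  x = 14: rhs = 8, matching y values: 10, 13 (2 points).
  x = 15: rhs = 11, matching y values: none (0 points).
  x = 16: rhs = 12, matching y values: 9, 14 (2 points).
  x = 17: rhs = 17, matching y values: none (0 points).
  x = 18: rhs = 9, matching y values: 3, 20 (2 points).
  x = 19: rhs = 17, matching y values: none (0 points).
  x = 20: rhs = 1, matching y values: 1, 22 (2 points).
  x = 21: rhs = 13, matching y values: 6, 17 (2 points).
  x = 22: rhs = 13, matching y values: 6, 17 (2 points).
Total affine count: 26.
Full point count |E(F_23)| = 26 + 1 = 27.
Hasse bound: |27 − (23+1)| = |3| = 3 ≤ 2√23 ≈ 9.5917 ✓.


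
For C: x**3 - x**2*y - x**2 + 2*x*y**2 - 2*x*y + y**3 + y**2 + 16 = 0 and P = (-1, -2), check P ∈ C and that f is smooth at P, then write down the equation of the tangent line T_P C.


Tangent line at P: 13*x + 17*y + 47 = 0.

Step 1: f(-1, -2) = 0, so P lies on C.
Step 2: partial derivatives
  f_x(x, y) = 3*x**2 - 2*x*y - 2*x + 2*y**2 - 2*y, f_y(x, y) = -x**2 + 4*x*y - 2*x + 3*y**2 + 2*y.
  f_x(P) = 13, f_y(P) = 17 (gradient nonzero, so P is smooth).
Step 3: tangent line at P: 13·(x − -1) + 17·(y − -2) = 0.
Expanding: 13*x + 17*y + 47 = 0.
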